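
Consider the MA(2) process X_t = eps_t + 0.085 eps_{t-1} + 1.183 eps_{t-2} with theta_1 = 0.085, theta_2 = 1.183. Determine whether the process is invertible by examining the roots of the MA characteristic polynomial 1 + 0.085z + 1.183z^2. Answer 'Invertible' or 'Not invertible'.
\text{Not invertible}

The MA(q) characteristic polynomial is P(z) = 1 + 0.085z + 1.183z^2.
Invertibility requires all roots to lie outside the unit circle, i.e. |z| > 1 for every root.
Set 1 + (0.085) z + (1.183) z^2 = 0, i.e. a z^2 + b z + c = 0 with a = 1.183, b = 0.085, c = 1.
Discriminant D = b^2 - 4ac = (0.085)^2 - 4*(1.183)*1 = 0.007225 - (4.732) = -4.724775.
D < 0, so the roots are the complex-conjugate pair z = (-b +/- i sqrt(-D)) / (2a) = -0.0359 +/- 0.9187i.
For a conjugate pair |z|^2 = z * conj(z) = (product of roots) = c/a = 1/(1.183) = 0.845309, so |z| = sqrt(0.845309) = 0.9194 for both roots.
Moduli of all roots: 0.9194, 0.9194.
All moduli strictly greater than 1? No.
Verdict: Not invertible.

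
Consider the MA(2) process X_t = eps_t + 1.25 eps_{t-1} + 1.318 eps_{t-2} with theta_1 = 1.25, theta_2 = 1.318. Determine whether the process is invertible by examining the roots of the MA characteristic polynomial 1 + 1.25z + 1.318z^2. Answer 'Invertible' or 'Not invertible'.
\text{Not invertible}

The MA(q) characteristic polynomial is P(z) = 1 + 1.25z + 1.318z^2.
Invertibility requires all roots to lie outside the unit circle, i.e. |z| > 1 for every root.
Set 1 + (1.25) z + (1.318) z^2 = 0, i.e. a z^2 + b z + c = 0 with a = 1.318, b = 1.25, c = 1.
Discriminant D = b^2 - 4ac = (1.25)^2 - 4*(1.318)*1 = 1.5625 - (5.272) = -3.7095.
D < 0, so the roots are the complex-conjugate pair z = (-b +/- i sqrt(-D)) / (2a) = -0.4742 +/- 0.7307i.
For a conjugate pair |z|^2 = z * conj(z) = (product of roots) = c/a = 1/(1.318) = 0.758725, so |z| = sqrt(0.758725) = 0.871 for both roots.
Moduli of all roots: 0.8710, 0.8710.
All moduli strictly greater than 1? No.
Verdict: Not invertible.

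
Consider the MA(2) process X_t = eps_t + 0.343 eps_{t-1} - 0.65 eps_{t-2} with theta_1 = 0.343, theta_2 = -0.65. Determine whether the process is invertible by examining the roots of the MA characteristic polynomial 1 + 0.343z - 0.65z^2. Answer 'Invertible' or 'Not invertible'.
\text{Invertible}

The MA(q) characteristic polynomial is P(z) = 1 + 0.343z - 0.65z^2.
Invertibility requires all roots to lie outside the unit circle, i.e. |z| > 1 for every root.
Set 1 + (0.343) z + (-0.65) z^2 = 0, i.e. a z^2 + b z + c = 0 with a = -0.65, b = 0.343, c = 1.
Discriminant D = b^2 - 4ac = (0.343)^2 - 4*(-0.65)*1 = 0.117649 - (-2.6) = 2.717649.
D >= 0, so the roots are real: z = (-b +/- sqrt(D)) / (2a) = (-0.343 +/- 1.648529) / (-1.3).
  z_1 = (-0.343 + 1.648529) / (-1.3) = -1.0043,   |z_1| = 1.0043.
  z_2 = (-0.343 - 1.648529) / (-1.3) = 1.5319,   |z_2| = 1.5319.
Moduli of all roots: 1.0043, 1.5319.
All moduli strictly greater than 1? Yes.
Verdict: Invertible.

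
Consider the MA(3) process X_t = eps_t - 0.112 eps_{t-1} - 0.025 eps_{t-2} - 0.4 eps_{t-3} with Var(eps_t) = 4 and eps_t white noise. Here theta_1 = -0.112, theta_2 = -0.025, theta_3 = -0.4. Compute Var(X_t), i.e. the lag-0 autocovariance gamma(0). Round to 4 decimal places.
\gamma(0) = 4.6927

For an MA(q) process X_t = eps_t + sum_i theta_i eps_{t-i} with
Var(eps_t) = sigma^2, the variance is
  gamma(0) = sigma^2 * (1 + sum_i theta_i^2).
  sum_i theta_i^2 = (-0.112)^2 + (-0.025)^2 + (-0.4)^2 = 0.012544 + 0.000625 + 0.16 = 0.173169.
  gamma(0) = 4 * (1 + 0.173169) = 4 * 1.173169 = 4.692676, which rounds to 4.6927.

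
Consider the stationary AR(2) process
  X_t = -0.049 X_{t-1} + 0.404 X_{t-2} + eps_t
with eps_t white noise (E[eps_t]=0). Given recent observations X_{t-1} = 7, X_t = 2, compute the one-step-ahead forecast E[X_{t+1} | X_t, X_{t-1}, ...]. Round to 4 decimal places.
E[X_{t+1} \mid \mathcal F_t] = 2.7300

For an AR(p) model X_t = c + sum_i phi_i X_{t-i} + eps_t, the
one-step-ahead conditional mean is
  E[X_{t+1} | X_t, ...] = c + sum_i phi_i X_{t+1-i}.
Substitute known values:
  E[X_{t+1} | ...] = (-0.049) * (2) + (0.404) * (7)
                   = 2.7300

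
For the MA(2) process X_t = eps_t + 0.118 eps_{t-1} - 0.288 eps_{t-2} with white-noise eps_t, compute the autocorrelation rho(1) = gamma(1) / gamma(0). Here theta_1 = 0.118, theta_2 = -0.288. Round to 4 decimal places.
\rho(1) = 0.0766

For an MA(q) process with theta_0 = 1, the autocovariance is
  gamma(k) = sigma^2 * sum_{i=0..q-k} theta_i * theta_{i+k},
and rho(k) = gamma(k) / gamma(0). Sigma^2 cancels.
  numerator   = (1)*(0.118) + (0.118)*(-0.288) = 0.084016.
  denominator = (1)^2 + (0.118)^2 + (-0.288)^2 = 1.096868.
  rho(1) = 0.084016 / 1.096868 = 0.0766.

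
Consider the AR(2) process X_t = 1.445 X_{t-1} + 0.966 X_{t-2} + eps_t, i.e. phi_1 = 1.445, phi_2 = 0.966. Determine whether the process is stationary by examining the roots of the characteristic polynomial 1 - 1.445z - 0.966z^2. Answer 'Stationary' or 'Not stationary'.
\text{Not stationary}

The AR(p) characteristic polynomial is P(z) = 1 - 1.445z - 0.966z^2.
Stationarity requires all roots to lie outside the unit circle, i.e. |z| > 1 for every root.
Set 1 + (-1.445) z + (-0.966) z^2 = 0, i.e. a z^2 + b z + c = 0 with a = -0.966, b = -1.445, c = 1.
Discriminant D = b^2 - 4ac = (-1.445)^2 - 4*(-0.966)*1 = 2.088025 - (-3.864) = 5.952025.
D >= 0, so the roots are real: z = (-b +/- sqrt(D)) / (2a) = (1.445 +/- 2.439677) / (-1.932).
  z_1 = (1.445 + 2.439677) / (-1.932) = -2.0107,   |z_1| = 2.0107.
  z_2 = (1.445 - 2.439677) / (-1.932) = 0.5148,   |z_2| = 0.5148.
Moduli of all roots: 2.0107, 0.5148.
All moduli strictly greater than 1? No.
Verdict: Not stationary.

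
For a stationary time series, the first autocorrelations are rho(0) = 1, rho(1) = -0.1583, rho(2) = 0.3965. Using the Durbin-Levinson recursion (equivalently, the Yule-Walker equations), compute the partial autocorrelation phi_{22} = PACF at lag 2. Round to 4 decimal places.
\phi_{22} = 0.3810

The PACF at lag k is phi_{kk}, the last component of the solution
to the Yule-Walker system G_k phi = r_k where
  (G_k)_{ij} = rho(|i - j|), (r_k)_i = rho(i), i,j = 1..k.
Equivalently, Durbin-Levinson gives phi_{kk} iteratively:
  phi_{11} = rho(1)
  phi_{kk} = [rho(k) - sum_{j=1..k-1} phi_{k-1,j} rho(k-j)]
            / [1 - sum_{j=1..k-1} phi_{k-1,j} rho(j)],
  phi_{k,j} = phi_{k-1,j} - phi_{kk} phi_{k-1,k-j},  j = 1..k-1.
Step k = 1:
  phi_11 = rho(1) = -0.1583.
Step k = 2:
  phi_22 = [rho(2) - phi_11 rho(1)] / [1 - phi_11 rho(1)] = [0.3965 - (-0.1583)(-0.1583)] / [1 - (-0.1583)(-0.1583)]
         = 0.37144111 / 0.97494111 = 0.381.
Therefore phi_{22} = 0.3810.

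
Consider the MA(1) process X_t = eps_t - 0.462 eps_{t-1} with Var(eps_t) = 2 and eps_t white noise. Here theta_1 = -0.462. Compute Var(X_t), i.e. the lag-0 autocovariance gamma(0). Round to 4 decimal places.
\gamma(0) = 2.4269

For an MA(q) process X_t = eps_t + sum_i theta_i eps_{t-i} with
Var(eps_t) = sigma^2, the variance is
  gamma(0) = sigma^2 * (1 + sum_i theta_i^2).
  sum_i theta_i^2 = (-0.462)^2 = 0.213444.
  gamma(0) = 2 * (1 + 0.213444) = 2 * 1.213444 = 2.426888, which rounds to 2.4269.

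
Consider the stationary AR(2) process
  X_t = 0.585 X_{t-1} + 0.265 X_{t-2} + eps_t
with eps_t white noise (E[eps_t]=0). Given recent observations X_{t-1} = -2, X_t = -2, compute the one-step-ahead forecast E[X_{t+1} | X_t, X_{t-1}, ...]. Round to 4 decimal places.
E[X_{t+1} \mid \mathcal F_t] = -1.7000

For an AR(p) model X_t = c + sum_i phi_i X_{t-i} + eps_t, the
one-step-ahead conditional mean is
  E[X_{t+1} | X_t, ...] = c + sum_i phi_i X_{t+1-i}.
Substitute known values:
  E[X_{t+1} | ...] = (0.585) * (-2) + (0.265) * (-2)
                   = -1.7000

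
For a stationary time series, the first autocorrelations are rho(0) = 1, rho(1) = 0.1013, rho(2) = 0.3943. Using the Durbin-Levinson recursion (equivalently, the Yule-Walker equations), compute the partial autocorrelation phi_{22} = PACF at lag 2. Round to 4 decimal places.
\phi_{22} = 0.3880

The PACF at lag k is phi_{kk}, the last component of the solution
to the Yule-Walker system G_k phi = r_k where
  (G_k)_{ij} = rho(|i - j|), (r_k)_i = rho(i), i,j = 1..k.
Equivalently, Durbin-Levinson gives phi_{kk} iteratively:
  phi_{11} = rho(1)
  phi_{kk} = [rho(k) - sum_{j=1..k-1} phi_{k-1,j} rho(k-j)]
            / [1 - sum_{j=1..k-1} phi_{k-1,j} rho(j)],
  phi_{k,j} = phi_{k-1,j} - phi_{kk} phi_{k-1,k-j},  j = 1..k-1.
Step k = 1:
  phi_11 = rho(1) = 0.1013.
Step k = 2:
  phi_22 = [rho(2) - phi_11 rho(1)] / [1 - phi_11 rho(1)] = [0.3943 - (0.1013)(0.1013)] / [1 - (0.1013)(0.1013)]
         = 0.38403831 / 0.98973831 = 0.388.
Therefore phi_{22} = 0.3880.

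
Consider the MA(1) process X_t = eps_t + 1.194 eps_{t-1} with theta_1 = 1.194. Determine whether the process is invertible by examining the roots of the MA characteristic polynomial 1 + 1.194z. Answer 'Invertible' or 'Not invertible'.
\text{Not invertible}

The MA(q) characteristic polynomial is P(z) = 1 + 1.194z.
Invertibility requires all roots to lie outside the unit circle, i.e. |z| > 1 for every root.
This is linear in z: 1 + (1.194) z = 0  =>  z = -1/(1.194) = -0.837521,  |z| = 0.837521.
Moduli of all roots: 0.8375.
All moduli strictly greater than 1? No.
Verdict: Not invertible.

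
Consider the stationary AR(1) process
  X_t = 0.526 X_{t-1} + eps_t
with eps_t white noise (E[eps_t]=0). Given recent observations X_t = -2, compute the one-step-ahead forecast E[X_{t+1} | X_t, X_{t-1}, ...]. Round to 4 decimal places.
E[X_{t+1} \mid \mathcal F_t] = -1.0520

For an AR(p) model X_t = c + sum_i phi_i X_{t-i} + eps_t, the
one-step-ahead conditional mean is
  E[X_{t+1} | X_t, ...] = c + sum_i phi_i X_{t+1-i}.
Substitute known values:
  E[X_{t+1} | ...] = (0.526) * (-2)
                   = -1.0520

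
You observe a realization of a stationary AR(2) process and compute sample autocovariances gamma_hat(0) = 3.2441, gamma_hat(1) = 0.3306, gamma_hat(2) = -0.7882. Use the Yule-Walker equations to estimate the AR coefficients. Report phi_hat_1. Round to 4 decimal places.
\hat\phi_{1} = 0.1280

The Yule-Walker equations for an AR(p) process read, in matrix form,
  Gamma_p phi = r_p,   with   (Gamma_p)_{ij} = gamma(|i - j|),
                       (r_p)_i = gamma(i),   i,j = 1..p.
Substitute the sample gammas (Toeplitz matrix and right-hand side of size 2):
  Gamma_p = [[3.2441, 0.3306], [0.3306, 3.2441]]
  r_p     = [0.3306, -0.7882]
Written out:
  3.2441 phi_1 + 0.3306 phi_2 = 0.3306
  0.3306 phi_1 + 3.2441 phi_2 = -0.7882
Solve by Cramer's rule:
  det = gamma(0)^2 - gamma(1)^2 = (3.2441)^2 - (0.3306)^2 = 10.52418481 - 0.10929636 = 10.41488845
  phi_hat_1 = [gamma(1) gamma(0) - gamma(1) gamma(2)] / det = [(0.3306)(3.2441) - (0.3306)(-0.7882)] / 10.41488845 = 1.33307838 / 10.41488845 = 0.128
  phi_hat_2 = [gamma(0) gamma(2) - gamma(1)^2] / det = [(3.2441)(-0.7882) - (0.3306)^2] / 10.41488845 = -2.66629598 / 10.41488845 = -0.256
So phi_hat = [0.1280, -0.2560].
Therefore phi_hat_1 = 0.1280.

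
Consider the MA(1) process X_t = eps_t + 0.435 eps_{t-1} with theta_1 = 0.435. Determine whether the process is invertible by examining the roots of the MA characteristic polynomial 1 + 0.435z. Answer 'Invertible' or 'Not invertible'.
\text{Invertible}

The MA(q) characteristic polynomial is P(z) = 1 + 0.435z.
Invertibility requires all roots to lie outside the unit circle, i.e. |z| > 1 for every root.
This is linear in z: 1 + (0.435) z = 0  =>  z = -1/(0.435) = -2.298851,  |z| = 2.298851.
Moduli of all roots: 2.2989.
All moduli strictly greater than 1? Yes.
Verdict: Invertible.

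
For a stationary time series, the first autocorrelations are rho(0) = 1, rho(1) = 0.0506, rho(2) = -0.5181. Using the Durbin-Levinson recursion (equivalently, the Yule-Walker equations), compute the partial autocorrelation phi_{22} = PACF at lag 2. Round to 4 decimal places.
\phi_{22} = -0.5220

The PACF at lag k is phi_{kk}, the last component of the solution
to the Yule-Walker system G_k phi = r_k where
  (G_k)_{ij} = rho(|i - j|), (r_k)_i = rho(i), i,j = 1..k.
Equivalently, Durbin-Levinson gives phi_{kk} iteratively:
  phi_{11} = rho(1)
  phi_{kk} = [rho(k) - sum_{j=1..k-1} phi_{k-1,j} rho(k-j)]
            / [1 - sum_{j=1..k-1} phi_{k-1,j} rho(j)],
  phi_{k,j} = phi_{k-1,j} - phi_{kk} phi_{k-1,k-j},  j = 1..k-1.
Step k = 1:
  phi_11 = rho(1) = 0.0506.
Step k = 2:
  phi_22 = [rho(2) - phi_11 rho(1)] / [1 - phi_11 rho(1)] = [-0.5181 - (0.0506)(0.0506)] / [1 - (0.0506)(0.0506)]
         = -0.52066036 / 0.99743964 = -0.522.
Therefore phi_{22} = -0.5220.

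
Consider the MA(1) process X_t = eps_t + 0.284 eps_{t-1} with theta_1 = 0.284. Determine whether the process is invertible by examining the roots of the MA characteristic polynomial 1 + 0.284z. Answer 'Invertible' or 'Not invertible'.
\text{Invertible}

The MA(q) characteristic polynomial is P(z) = 1 + 0.284z.
Invertibility requires all roots to lie outside the unit circle, i.e. |z| > 1 for every root.
This is linear in z: 1 + (0.284) z = 0  =>  z = -1/(0.284) = -3.521127,  |z| = 3.521127.
Moduli of all roots: 3.5211.
All moduli strictly greater than 1? Yes.
Verdict: Invertible.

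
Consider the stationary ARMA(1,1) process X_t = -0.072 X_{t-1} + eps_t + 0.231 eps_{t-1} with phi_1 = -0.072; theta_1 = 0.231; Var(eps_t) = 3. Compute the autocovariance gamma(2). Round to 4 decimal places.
\gamma(2) = -0.0339

Multiply the model equation by X_{t-k} and take expectations. With theta_0 = psi_0 = 1 and psi_j the MA(infinity) weights, this gives
  gamma(k) - sum_i phi_i gamma(k-i) = c_k,
  c_k = sigma^2 * sum_{j=k..q} theta_j psi_{j-k}   (c_k = 0 for k > q),
using gamma(-m) = gamma(m).
psi-weights needed (psi_j = theta_j + sum_i phi_i psi_{j-i}):
  psi_1 = theta_1 + phi_1 = 0.231 + (-0.072) = 0.159
Right-hand sides:
  c_0 = sigma^2 (1 + theta_1 psi_1) = 3 * (1 + (0.231)(0.159)) = 3 * 1.036729 = 3.110187
  c_1 = sigma^2 theta_1 = 3 * (0.231) = 0.693
  c_2 = 0
Equations for k = 0 and k = 1 (AR order 1):
  gamma(0) = phi_1 gamma(1) + c_0
  gamma(1) = phi_1 gamma(0) + c_1
Substituting the second into the first: gamma(0) (1 - phi_1^2) = c_0 + phi_1 c_1, so
  gamma(0) = (c_0 + phi_1 c_1) / (1 - phi_1^2) = (3.110187 + (-0.072)(0.693)) / (1 - (-0.072)^2) = 3.060291 / 0.994816 = 3.076238.
  gamma(1) = phi_1 gamma(0) + c_1 = (-0.072)(3.076238) + (0.693) = 0.471511.
For k = 2 (> q): gamma(2) = phi_1 gamma(1) = (-0.072)(0.471511) = -0.033949.
Therefore gamma(2) = -0.0339 (to 4 decimal places).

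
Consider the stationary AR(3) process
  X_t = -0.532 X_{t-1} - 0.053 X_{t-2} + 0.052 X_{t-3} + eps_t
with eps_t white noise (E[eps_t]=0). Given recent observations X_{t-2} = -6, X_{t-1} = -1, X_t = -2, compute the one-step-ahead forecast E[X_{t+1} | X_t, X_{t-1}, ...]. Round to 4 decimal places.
E[X_{t+1} \mid \mathcal F_t] = 0.8050

For an AR(p) model X_t = c + sum_i phi_i X_{t-i} + eps_t, the
one-step-ahead conditional mean is
  E[X_{t+1} | X_t, ...] = c + sum_i phi_i X_{t+1-i}.
Substitute known values:
  E[X_{t+1} | ...] = (-0.532) * (-2) + (-0.053) * (-1) + (0.052) * (-6)
                   = 0.8050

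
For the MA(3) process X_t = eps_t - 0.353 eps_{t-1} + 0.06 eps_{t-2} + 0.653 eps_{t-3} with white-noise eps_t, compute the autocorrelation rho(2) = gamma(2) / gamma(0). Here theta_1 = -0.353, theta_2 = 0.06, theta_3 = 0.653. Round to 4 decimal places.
\rho(2) = -0.1097

For an MA(q) process with theta_0 = 1, the autocovariance is
  gamma(k) = sigma^2 * sum_{i=0..q-k} theta_i * theta_{i+k},
and rho(k) = gamma(k) / gamma(0). Sigma^2 cancels.
  numerator   = (1)*(0.06) + (-0.353)*(0.653) = -0.170509.
  denominator = (1)^2 + (-0.353)^2 + (0.06)^2 + (0.653)^2 = 1.554618.
  rho(2) = -0.170509 / 1.554618 = -0.1097.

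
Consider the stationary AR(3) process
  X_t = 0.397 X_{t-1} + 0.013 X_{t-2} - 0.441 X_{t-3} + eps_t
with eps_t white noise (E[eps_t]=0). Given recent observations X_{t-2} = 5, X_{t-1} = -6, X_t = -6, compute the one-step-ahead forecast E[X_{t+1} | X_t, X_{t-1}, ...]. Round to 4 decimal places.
E[X_{t+1} \mid \mathcal F_t] = -4.6650

For an AR(p) model X_t = c + sum_i phi_i X_{t-i} + eps_t, the
one-step-ahead conditional mean is
  E[X_{t+1} | X_t, ...] = c + sum_i phi_i X_{t+1-i}.
Substitute known values:
  E[X_{t+1} | ...] = (0.397) * (-6) + (0.013) * (-6) + (-0.441) * (5)
                   = -4.6650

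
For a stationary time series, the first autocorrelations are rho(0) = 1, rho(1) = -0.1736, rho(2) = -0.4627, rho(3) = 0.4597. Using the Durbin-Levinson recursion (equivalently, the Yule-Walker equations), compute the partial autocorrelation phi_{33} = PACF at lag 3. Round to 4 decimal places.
\phi_{33} = 0.3480

The PACF at lag k is phi_{kk}, the last component of the solution
to the Yule-Walker system G_k phi = r_k where
  (G_k)_{ij} = rho(|i - j|), (r_k)_i = rho(i), i,j = 1..k.
Equivalently, Durbin-Levinson gives phi_{kk} iteratively:
  phi_{11} = rho(1)
  phi_{kk} = [rho(k) - sum_{j=1..k-1} phi_{k-1,j} rho(k-j)]
            / [1 - sum_{j=1..k-1} phi_{k-1,j} rho(j)],
  phi_{k,j} = phi_{k-1,j} - phi_{kk} phi_{k-1,k-j},  j = 1..k-1.
Step k = 1:
  phi_11 = rho(1) = -0.1736.
Step k = 2:
  phi_22 = [rho(2) - phi_11 rho(1)] / [1 - phi_11 rho(1)] = [-0.4627 - (-0.1736)(-0.1736)] / [1 - (-0.1736)(-0.1736)]
         = -0.49283696 / 0.96986304 = -0.508151.
  Update: phi_21 = phi_11 - phi_22 phi_11 = -0.1736 - (-0.508151)(-0.1736) = -0.261815.
Step k = 3:
  phi_33 = [rho(3) - phi_21 rho(2) - phi_22 rho(1)] / [1 - phi_21 rho(1) - phi_22 rho(2)]
    numerator   = 0.4597 - (-0.261815)(-0.4627) - (-0.508151)(-0.1736) = 0.25034316
    denominator = 1 - (-0.261815)(-0.1736) - (-0.508151)(-0.4627) = 0.7194274
  phi_33 = 0.25034316 / 0.7194274 = 0.348.
Therefore phi_{33} = 0.3480.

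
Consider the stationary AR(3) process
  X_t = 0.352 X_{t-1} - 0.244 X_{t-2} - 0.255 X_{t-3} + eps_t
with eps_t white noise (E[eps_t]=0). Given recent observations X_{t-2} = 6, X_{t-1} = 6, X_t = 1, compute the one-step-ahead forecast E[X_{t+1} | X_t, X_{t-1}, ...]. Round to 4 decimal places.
E[X_{t+1} \mid \mathcal F_t] = -2.6420

For an AR(p) model X_t = c + sum_i phi_i X_{t-i} + eps_t, the
one-step-ahead conditional mean is
  E[X_{t+1} | X_t, ...] = c + sum_i phi_i X_{t+1-i}.
Substitute known values:
  E[X_{t+1} | ...] = (0.352) * (1) + (-0.244) * (6) + (-0.255) * (6)
                   = -2.6420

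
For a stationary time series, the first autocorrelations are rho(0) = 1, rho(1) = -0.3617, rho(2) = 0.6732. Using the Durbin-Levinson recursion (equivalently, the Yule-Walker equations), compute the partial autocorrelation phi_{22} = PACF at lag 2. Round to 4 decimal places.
\phi_{22} = 0.6240

The PACF at lag k is phi_{kk}, the last component of the solution
to the Yule-Walker system G_k phi = r_k where
  (G_k)_{ij} = rho(|i - j|), (r_k)_i = rho(i), i,j = 1..k.
Equivalently, Durbin-Levinson gives phi_{kk} iteratively:
  phi_{11} = rho(1)
  phi_{kk} = [rho(k) - sum_{j=1..k-1} phi_{k-1,j} rho(k-j)]
            / [1 - sum_{j=1..k-1} phi_{k-1,j} rho(j)],
  phi_{k,j} = phi_{k-1,j} - phi_{kk} phi_{k-1,k-j},  j = 1..k-1.
Step k = 1:
  phi_11 = rho(1) = -0.3617.
Step k = 2:
  phi_22 = [rho(2) - phi_11 rho(1)] / [1 - phi_11 rho(1)] = [0.6732 - (-0.3617)(-0.3617)] / [1 - (-0.3617)(-0.3617)]
         = 0.54237311 / 0.86917311 = 0.624.
Therefore phi_{22} = 0.6240.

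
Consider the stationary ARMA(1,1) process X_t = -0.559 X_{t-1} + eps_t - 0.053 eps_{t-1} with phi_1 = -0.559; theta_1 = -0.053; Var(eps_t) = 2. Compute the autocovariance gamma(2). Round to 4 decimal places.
\gamma(2) = 1.0247

Multiply the model equation by X_{t-k} and take expectations. With theta_0 = psi_0 = 1 and psi_j the MA(infinity) weights, this gives
  gamma(k) - sum_i phi_i gamma(k-i) = c_k,
  c_k = sigma^2 * sum_{j=k..q} theta_j psi_{j-k}   (c_k = 0 for k > q),
using gamma(-m) = gamma(m).
psi-weights needed (psi_j = theta_j + sum_i phi_i psi_{j-i}):
  psi_1 = theta_1 + phi_1 = -0.053 + (-0.559) = -0.612
Right-hand sides:
  c_0 = sigma^2 (1 + theta_1 psi_1) = 2 * (1 + (-0.053)(-0.612)) = 2 * 1.032436 = 2.064872
  c_1 = sigma^2 theta_1 = 2 * (-0.053) = -0.106
  c_2 = 0
Equations for k = 0 and k = 1 (AR order 1):
  gamma(0) = phi_1 gamma(1) + c_0
  gamma(1) = phi_1 gamma(0) + c_1
Substituting the second into the first: gamma(0) (1 - phi_1^2) = c_0 + phi_1 c_1, so
  gamma(0) = (c_0 + phi_1 c_1) / (1 - phi_1^2) = (2.064872 + (-0.559)(-0.106)) / (1 - (-0.559)^2) = 2.124126 / 0.687519 = 3.089552.
  gamma(1) = phi_1 gamma(0) + c_1 = (-0.559)(3.089552) + (-0.106) = -1.83306.
For k = 2 (> q): gamma(2) = phi_1 gamma(1) = (-0.559)(-1.83306) = 1.02468.
Therefore gamma(2) = 1.0247 (to 4 decimal places).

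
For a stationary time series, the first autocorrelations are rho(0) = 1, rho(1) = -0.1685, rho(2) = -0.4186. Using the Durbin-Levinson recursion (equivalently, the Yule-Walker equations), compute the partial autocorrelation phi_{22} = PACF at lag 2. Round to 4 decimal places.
\phi_{22} = -0.4601

The PACF at lag k is phi_{kk}, the last component of the solution
to the Yule-Walker system G_k phi = r_k where
  (G_k)_{ij} = rho(|i - j|), (r_k)_i = rho(i), i,j = 1..k.
Equivalently, Durbin-Levinson gives phi_{kk} iteratively:
  phi_{11} = rho(1)
  phi_{kk} = [rho(k) - sum_{j=1..k-1} phi_{k-1,j} rho(k-j)]
            / [1 - sum_{j=1..k-1} phi_{k-1,j} rho(j)],
  phi_{k,j} = phi_{k-1,j} - phi_{kk} phi_{k-1,k-j},  j = 1..k-1.
Step k = 1:
  phi_11 = rho(1) = -0.1685.
Step k = 2:
  phi_22 = [rho(2) - phi_11 rho(1)] / [1 - phi_11 rho(1)] = [-0.4186 - (-0.1685)(-0.1685)] / [1 - (-0.1685)(-0.1685)]
         = -0.44699225 / 0.97160775 = -0.4601.
Therefore phi_{22} = -0.4601.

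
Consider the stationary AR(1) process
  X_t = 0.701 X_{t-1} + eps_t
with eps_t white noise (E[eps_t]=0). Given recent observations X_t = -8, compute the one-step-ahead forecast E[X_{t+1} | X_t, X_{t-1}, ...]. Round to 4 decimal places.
E[X_{t+1} \mid \mathcal F_t] = -5.6080

For an AR(p) model X_t = c + sum_i phi_i X_{t-i} + eps_t, the
one-step-ahead conditional mean is
  E[X_{t+1} | X_t, ...] = c + sum_i phi_i X_{t+1-i}.
Substitute known values:
  E[X_{t+1} | ...] = (0.701) * (-8)
                   = -5.6080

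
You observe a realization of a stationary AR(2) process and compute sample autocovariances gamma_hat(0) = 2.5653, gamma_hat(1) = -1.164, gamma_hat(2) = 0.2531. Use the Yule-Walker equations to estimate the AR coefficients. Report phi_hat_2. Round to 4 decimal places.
\hat\phi_{2} = -0.1350

The Yule-Walker equations for an AR(p) process read, in matrix form,
  Gamma_p phi = r_p,   with   (Gamma_p)_{ij} = gamma(|i - j|),
                       (r_p)_i = gamma(i),   i,j = 1..p.
Substitute the sample gammas (Toeplitz matrix and right-hand side of size 2):
  Gamma_p = [[2.5653, -1.164], [-1.164, 2.5653]]
  r_p     = [-1.164, 0.2531]
Written out:
  2.5653 phi_1 - 1.164 phi_2 = -1.164
  -1.164 phi_1 + 2.5653 phi_2 = 0.2531
Solve by Cramer's rule:
  det = gamma(0)^2 - gamma(1)^2 = (2.5653)^2 - (-1.164)^2 = 6.58076409 - 1.354896 = 5.22586809
  phi_hat_1 = [gamma(1) gamma(0) - gamma(1) gamma(2)] / det = [(-1.164)(2.5653) - (-1.164)(0.2531)] / 5.22586809 = -2.6914008 / 5.22586809 = -0.515
  phi_hat_2 = [gamma(0) gamma(2) - gamma(1)^2] / det = [(2.5653)(0.2531) - (-1.164)^2] / 5.22586809 = -0.70561857 / 5.22586809 = -0.135
So phi_hat = [-0.5150, -0.1350].
Therefore phi_hat_2 = -0.1350.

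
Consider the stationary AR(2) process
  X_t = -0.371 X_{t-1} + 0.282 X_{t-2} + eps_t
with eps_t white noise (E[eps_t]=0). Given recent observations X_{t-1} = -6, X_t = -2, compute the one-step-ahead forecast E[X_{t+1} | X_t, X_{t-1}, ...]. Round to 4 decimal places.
E[X_{t+1} \mid \mathcal F_t] = -0.9500

For an AR(p) model X_t = c + sum_i phi_i X_{t-i} + eps_t, the
one-step-ahead conditional mean is
  E[X_{t+1} | X_t, ...] = c + sum_i phi_i X_{t+1-i}.
Substitute known values:
  E[X_{t+1} | ...] = (-0.371) * (-2) + (0.282) * (-6)
                   = -0.9500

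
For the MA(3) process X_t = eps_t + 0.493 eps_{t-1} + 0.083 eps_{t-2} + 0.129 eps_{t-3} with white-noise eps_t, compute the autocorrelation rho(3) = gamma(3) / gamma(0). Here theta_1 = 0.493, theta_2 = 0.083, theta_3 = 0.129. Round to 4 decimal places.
\rho(3) = 0.1018

For an MA(q) process with theta_0 = 1, the autocovariance is
  gamma(k) = sigma^2 * sum_{i=0..q-k} theta_i * theta_{i+k},
and rho(k) = gamma(k) / gamma(0). Sigma^2 cancels.
  numerator   = (1)*(0.129) = 0.129.
  denominator = (1)^2 + (0.493)^2 + (0.083)^2 + (0.129)^2 = 1.266579.
  rho(3) = 0.129 / 1.266579 = 0.1018.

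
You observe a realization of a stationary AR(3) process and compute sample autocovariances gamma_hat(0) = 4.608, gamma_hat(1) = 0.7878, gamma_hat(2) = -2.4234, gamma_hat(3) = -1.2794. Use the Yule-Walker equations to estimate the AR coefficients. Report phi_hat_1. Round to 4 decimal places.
\hat\phi_{1} = 0.2350

The Yule-Walker equations for an AR(p) process read, in matrix form,
  Gamma_p phi = r_p,   with   (Gamma_p)_{ij} = gamma(|i - j|),
                       (r_p)_i = gamma(i),   i,j = 1..p.
Substitute the sample gammas (Toeplitz matrix and right-hand side of size 3):
  Gamma_p = [[4.608, 0.7878, -2.4234], [0.7878, 4.608, 0.7878], [-2.4234, 0.7878, 4.608]]
  r_p     = [0.7878, -2.4234, -1.2794]
Written out (R1..R3):
  (R1) 4.608 phi_1 + 0.7878 phi_2 - 2.4234 phi_3 = 0.7878
  (R2) 0.7878 phi_1 + 4.608 phi_2 + 0.7878 phi_3 = -2.4234
  (R3) -2.4234 phi_1 + 0.7878 phi_2 + 4.608 phi_3 = -1.2794
Gaussian elimination:
  R2 <- R2 - (0.7878/4.608) R1 = R2 - (0.170964) R1:  4.473315 phi_2 + 1.202113 phi_3 = -2.558085
  R3 <- R3 - (-2.4234/4.608) R1 = R3 - (-0.525911) R1:  1.202113 phi_2 + 3.333506 phi_3 = -0.865087
  R3 <- R3 - (1.202113/4.473315) R2 = R3 - (0.26873) R2:  3.010463 phi_3 = -0.177653
Back-substitution:
  phi_hat_3 = -0.177653 / 3.010463 = -0.059012
  phi_hat_2 = (-2.558085 - (1.202113)(-0.059012)) / 4.473315 = -0.555996
  phi_hat_1 = (0.7878 - (0.7878)(-0.555996) - (-2.4234)(-0.059012)) / 4.608 = 0.234984
So phi_hat = [0.2350, -0.5560, -0.0590].
Therefore phi_hat_1 = 0.2350.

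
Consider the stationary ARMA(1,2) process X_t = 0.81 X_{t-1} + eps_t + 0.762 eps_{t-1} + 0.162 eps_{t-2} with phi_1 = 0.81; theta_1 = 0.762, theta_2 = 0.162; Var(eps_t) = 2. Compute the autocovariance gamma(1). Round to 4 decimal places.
\gamma(1) = 17.3613

Multiply the model equation by X_{t-k} and take expectations. With theta_0 = psi_0 = 1 and psi_j the MA(infinity) weights, this gives
  gamma(k) - sum_i phi_i gamma(k-i) = c_k,
  c_k = sigma^2 * sum_{j=k..q} theta_j psi_{j-k}   (c_k = 0 for k > q),
using gamma(-m) = gamma(m).
psi-weights needed (psi_j = theta_j + sum_i phi_i psi_{j-i}):
  psi_1 = theta_1 + phi_1 = 0.762 + (0.81) = 1.572
  psi_2 = theta_2 + phi_1 psi_1 = 0.162 + (0.81)(1.572) = 1.43532
Right-hand sides:
  c_0 = sigma^2 (1 + theta_1 psi_1 + theta_2 psi_2) = 2 * (1 + (0.762)(1.572) + (0.162)(1.43532)) = 2 * 2.430386 = 4.860772
  c_1 = sigma^2 (theta_1 + theta_2 psi_1) = 2 * (0.762 + (0.162)(1.572)) = 2.033328
  c_2 = sigma^2 theta_2 = 2 * (0.162) = 0.324
Equations for k = 0 and k = 1 (AR order 1):
  gamma(0) = phi_1 gamma(1) + c_0
  gamma(1) = phi_1 gamma(0) + c_1
Substituting the second into the first: gamma(0) (1 - phi_1^2) = c_0 + phi_1 c_1, so
  gamma(0) = (c_0 + phi_1 c_1) / (1 - phi_1^2) = (4.860772 + (0.81)(2.033328)) / (1 - (0.81)^2) = 6.507767 / 0.3439 = 18.923429.
  gamma(1) = phi_1 gamma(0) + c_1 = (0.81)(18.923429) + (2.033328) = 17.361306.
Therefore gamma(1) = 17.3613 (to 4 decimal places).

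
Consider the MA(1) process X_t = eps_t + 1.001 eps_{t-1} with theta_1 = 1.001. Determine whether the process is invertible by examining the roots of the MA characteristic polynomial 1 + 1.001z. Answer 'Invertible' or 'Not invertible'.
\text{Not invertible}

The MA(q) characteristic polynomial is P(z) = 1 + 1.001z.
Invertibility requires all roots to lie outside the unit circle, i.e. |z| > 1 for every root.
This is linear in z: 1 + (1.001) z = 0  =>  z = -1/(1.001) = -0.999001,  |z| = 0.999001.
Moduli of all roots: 0.9990.
All moduli strictly greater than 1? No.
Verdict: Not invertible.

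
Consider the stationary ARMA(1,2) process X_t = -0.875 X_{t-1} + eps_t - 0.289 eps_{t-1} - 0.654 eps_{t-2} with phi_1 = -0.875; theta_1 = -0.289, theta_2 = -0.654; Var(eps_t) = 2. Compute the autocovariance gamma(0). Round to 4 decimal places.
\gamma(0) = 5.8435

Multiply the model equation by X_{t-k} and take expectations. With theta_0 = psi_0 = 1 and psi_j the MA(infinity) weights, this gives
  gamma(k) - sum_i phi_i gamma(k-i) = c_k,
  c_k = sigma^2 * sum_{j=k..q} theta_j psi_{j-k}   (c_k = 0 for k > q),
using gamma(-m) = gamma(m).
psi-weights needed (psi_j = theta_j + sum_i phi_i psi_{j-i}):
  psi_1 = theta_1 + phi_1 = -0.289 + (-0.875) = -1.164
  psi_2 = theta_2 + phi_1 psi_1 = -0.654 + (-0.875)(-1.164) = 0.3645
Right-hand sides:
  c_0 = sigma^2 (1 + theta_1 psi_1 + theta_2 psi_2) = 2 * (1 + (-0.289)(-1.164) + (-0.654)(0.3645)) = 2 * 1.098013 = 2.196026
  c_1 = sigma^2 (theta_1 + theta_2 psi_1) = 2 * (-0.289 + (-0.654)(-1.164)) = 0.944512
  c_2 = sigma^2 theta_2 = 2 * (-0.654) = -1.308
Equations for k = 0 and k = 1 (AR order 1):
  gamma(0) = phi_1 gamma(1) + c_0
  gamma(1) = phi_1 gamma(0) + c_1
Substituting the second into the first: gamma(0) (1 - phi_1^2) = c_0 + phi_1 c_1, so
  gamma(0) = (c_0 + phi_1 c_1) / (1 - phi_1^2) = (2.196026 + (-0.875)(0.944512)) / (1 - (-0.875)^2) = 1.369578 / 0.234375 = 5.843533.
Therefore gamma(0) = 5.8435 (to 4 decimal places).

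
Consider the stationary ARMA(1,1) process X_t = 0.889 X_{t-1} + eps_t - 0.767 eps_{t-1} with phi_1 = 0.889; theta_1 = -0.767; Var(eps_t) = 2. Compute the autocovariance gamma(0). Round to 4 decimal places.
\gamma(0) = 2.1420

Multiply the model equation by X_{t-k} and take expectations. With theta_0 = psi_0 = 1 and psi_j the MA(infinity) weights, this gives
  gamma(k) - sum_i phi_i gamma(k-i) = c_k,
  c_k = sigma^2 * sum_{j=k..q} theta_j psi_{j-k}   (c_k = 0 for k > q),
using gamma(-m) = gamma(m).
psi-weights needed (psi_j = theta_j + sum_i phi_i psi_{j-i}):
  psi_1 = theta_1 + phi_1 = -0.767 + (0.889) = 0.122
Right-hand sides:
  c_0 = sigma^2 (1 + theta_1 psi_1) = 2 * (1 + (-0.767)(0.122)) = 2 * 0.906426 = 1.812852
  c_1 = sigma^2 theta_1 = 2 * (-0.767) = -1.534
  c_2 = 0
Equations for k = 0 and k = 1 (AR order 1):
  gamma(0) = phi_1 gamma(1) + c_0
  gamma(1) = phi_1 gamma(0) + c_1
Substituting the second into the first: gamma(0) (1 - phi_1^2) = c_0 + phi_1 c_1, so
  gamma(0) = (c_0 + phi_1 c_1) / (1 - phi_1^2) = (1.812852 + (0.889)(-1.534)) / (1 - (0.889)^2) = 0.449126 / 0.209679 = 2.141969.
Therefore gamma(0) = 2.1420 (to 4 decimal places).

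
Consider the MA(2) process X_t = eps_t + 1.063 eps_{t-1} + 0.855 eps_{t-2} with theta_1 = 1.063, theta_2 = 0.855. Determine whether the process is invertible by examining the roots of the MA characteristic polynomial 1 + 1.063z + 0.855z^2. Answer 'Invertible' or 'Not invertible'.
\text{Invertible}

The MA(q) characteristic polynomial is P(z) = 1 + 1.063z + 0.855z^2.
Invertibility requires all roots to lie outside the unit circle, i.e. |z| > 1 for every root.
Set 1 + (1.063) z + (0.855) z^2 = 0, i.e. a z^2 + b z + c = 0 with a = 0.855, b = 1.063, c = 1.
Discriminant D = b^2 - 4ac = (1.063)^2 - 4*(0.855)*1 = 1.129969 - (3.42) = -2.290031.
D < 0, so the roots are the complex-conjugate pair z = (-b +/- i sqrt(-D)) / (2a) = -0.6216 +/- 0.885i.
For a conjugate pair |z|^2 = z * conj(z) = (product of roots) = c/a = 1/(0.855) = 1.169591, so |z| = sqrt(1.169591) = 1.0815 for both roots.
Moduli of all roots: 1.0815, 1.0815.
All moduli strictly greater than 1? Yes.
Verdict: Invertible.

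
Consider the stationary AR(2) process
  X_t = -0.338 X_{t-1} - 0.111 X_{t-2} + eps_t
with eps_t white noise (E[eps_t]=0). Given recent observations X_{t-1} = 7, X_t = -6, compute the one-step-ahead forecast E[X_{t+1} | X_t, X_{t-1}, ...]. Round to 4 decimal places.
E[X_{t+1} \mid \mathcal F_t] = 1.2510

For an AR(p) model X_t = c + sum_i phi_i X_{t-i} + eps_t, the
one-step-ahead conditional mean is
  E[X_{t+1} | X_t, ...] = c + sum_i phi_i X_{t+1-i}.
Substitute known values:
  E[X_{t+1} | ...] = (-0.338) * (-6) + (-0.111) * (7)
                   = 1.2510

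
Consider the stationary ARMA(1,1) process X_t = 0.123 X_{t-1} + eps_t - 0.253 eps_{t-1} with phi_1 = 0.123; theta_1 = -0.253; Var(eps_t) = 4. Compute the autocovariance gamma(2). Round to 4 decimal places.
\gamma(2) = -0.0629

Multiply the model equation by X_{t-k} and take expectations. With theta_0 = psi_0 = 1 and psi_j the MA(infinity) weights, this gives
  gamma(k) - sum_i phi_i gamma(k-i) = c_k,
  c_k = sigma^2 * sum_{j=k..q} theta_j psi_{j-k}   (c_k = 0 for k > q),
using gamma(-m) = gamma(m).
psi-weights needed (psi_j = theta_j + sum_i phi_i psi_{j-i}):
  psi_1 = theta_1 + phi_1 = -0.253 + (0.123) = -0.13
Right-hand sides:
  c_0 = sigma^2 (1 + theta_1 psi_1) = 4 * (1 + (-0.253)(-0.13)) = 4 * 1.03289 = 4.13156
  c_1 = sigma^2 theta_1 = 4 * (-0.253) = -1.012
  c_2 = 0
Equations for k = 0 and k = 1 (AR order 1):
  gamma(0) = phi_1 gamma(1) + c_0
  gamma(1) = phi_1 gamma(0) + c_1
Substituting the second into the first: gamma(0) (1 - phi_1^2) = c_0 + phi_1 c_1, so
  gamma(0) = (c_0 + phi_1 c_1) / (1 - phi_1^2) = (4.13156 + (0.123)(-1.012)) / (1 - (0.123)^2) = 4.007084 / 0.984871 = 4.068638.
  gamma(1) = phi_1 gamma(0) + c_1 = (0.123)(4.068638) + (-1.012) = -0.511557.
For k = 2 (> q): gamma(2) = phi_1 gamma(1) = (0.123)(-0.511557) = -0.062922.
Therefore gamma(2) = -0.0629 (to 4 decimal places).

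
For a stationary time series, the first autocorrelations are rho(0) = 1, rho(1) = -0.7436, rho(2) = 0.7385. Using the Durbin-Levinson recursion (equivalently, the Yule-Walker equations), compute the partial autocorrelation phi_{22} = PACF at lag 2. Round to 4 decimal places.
\phi_{22} = 0.4151

The PACF at lag k is phi_{kk}, the last component of the solution
to the Yule-Walker system G_k phi = r_k where
  (G_k)_{ij} = rho(|i - j|), (r_k)_i = rho(i), i,j = 1..k.
Equivalently, Durbin-Levinson gives phi_{kk} iteratively:
  phi_{11} = rho(1)
  phi_{kk} = [rho(k) - sum_{j=1..k-1} phi_{k-1,j} rho(k-j)]
            / [1 - sum_{j=1..k-1} phi_{k-1,j} rho(j)],
  phi_{k,j} = phi_{k-1,j} - phi_{kk} phi_{k-1,k-j},  j = 1..k-1.
Step k = 1:
  phi_11 = rho(1) = -0.7436.
Step k = 2:
  phi_22 = [rho(2) - phi_11 rho(1)] / [1 - phi_11 rho(1)] = [0.7385 - (-0.7436)(-0.7436)] / [1 - (-0.7436)(-0.7436)]
         = 0.18555904 / 0.44705904 = 0.4151.
Therefore phi_{22} = 0.4151.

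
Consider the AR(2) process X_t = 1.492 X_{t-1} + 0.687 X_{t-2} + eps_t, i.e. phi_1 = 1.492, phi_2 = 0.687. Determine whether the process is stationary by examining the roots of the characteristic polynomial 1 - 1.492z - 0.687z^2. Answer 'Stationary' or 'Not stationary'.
\text{Not stationary}

The AR(p) characteristic polynomial is P(z) = 1 - 1.492z - 0.687z^2.
Stationarity requires all roots to lie outside the unit circle, i.e. |z| > 1 for every root.
Set 1 + (-1.492) z + (-0.687) z^2 = 0, i.e. a z^2 + b z + c = 0 with a = -0.687, b = -1.492, c = 1.
Discriminant D = b^2 - 4ac = (-1.492)^2 - 4*(-0.687)*1 = 2.226064 - (-2.748) = 4.974064.
D >= 0, so the roots are real: z = (-b +/- sqrt(D)) / (2a) = (1.492 +/- 2.230261) / (-1.374).
  z_1 = (1.492 + 2.230261) / (-1.374) = -2.7091,   |z_1| = 2.7091.
  z_2 = (1.492 - 2.230261) / (-1.374) = 0.5373,   |z_2| = 0.5373.
Moduli of all roots: 2.7091, 0.5373.
All moduli strictly greater than 1? No.
Verdict: Not stationary.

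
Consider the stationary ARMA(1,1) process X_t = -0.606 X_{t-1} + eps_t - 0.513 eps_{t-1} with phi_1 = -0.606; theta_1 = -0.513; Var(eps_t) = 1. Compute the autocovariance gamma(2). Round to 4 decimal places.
\gamma(2) = 1.4048

Multiply the model equation by X_{t-k} and take expectations. With theta_0 = psi_0 = 1 and psi_j the MA(infinity) weights, this gives
  gamma(k) - sum_i phi_i gamma(k-i) = c_k,
  c_k = sigma^2 * sum_{j=k..q} theta_j psi_{j-k}   (c_k = 0 for k > q),
using gamma(-m) = gamma(m).
psi-weights needed (psi_j = theta_j + sum_i phi_i psi_{j-i}):
  psi_1 = theta_1 + phi_1 = -0.513 + (-0.606) = -1.119
Right-hand sides:
  c_0 = sigma^2 (1 + theta_1 psi_1) = 1 * (1 + (-0.513)(-1.119)) = 1 * 1.574047 = 1.574047
  c_1 = sigma^2 theta_1 = 1 * (-0.513) = -0.513
  c_2 = 0
Equations for k = 0 and k = 1 (AR order 1):
  gamma(0) = phi_1 gamma(1) + c_0
  gamma(1) = phi_1 gamma(0) + c_1
Substituting the second into the first: gamma(0) (1 - phi_1^2) = c_0 + phi_1 c_1, so
  gamma(0) = (c_0 + phi_1 c_1) / (1 - phi_1^2) = (1.574047 + (-0.606)(-0.513)) / (1 - (-0.606)^2) = 1.884925 / 0.632764 = 2.978875.
  gamma(1) = phi_1 gamma(0) + c_1 = (-0.606)(2.978875) + (-0.513) = -2.318198.
For k = 2 (> q): gamma(2) = phi_1 gamma(1) = (-0.606)(-2.318198) = 1.404828.
Therefore gamma(2) = 1.4048 (to 4 decimal places).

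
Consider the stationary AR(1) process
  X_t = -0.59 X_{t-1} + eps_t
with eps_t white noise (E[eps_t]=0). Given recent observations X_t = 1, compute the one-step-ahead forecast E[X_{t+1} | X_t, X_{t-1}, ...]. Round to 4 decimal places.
E[X_{t+1} \mid \mathcal F_t] = -0.5900

For an AR(p) model X_t = c + sum_i phi_i X_{t-i} + eps_t, the
one-step-ahead conditional mean is
  E[X_{t+1} | X_t, ...] = c + sum_i phi_i X_{t+1-i}.
Substitute known values:
  E[X_{t+1} | ...] = (-0.59) * (1)
                   = -0.5900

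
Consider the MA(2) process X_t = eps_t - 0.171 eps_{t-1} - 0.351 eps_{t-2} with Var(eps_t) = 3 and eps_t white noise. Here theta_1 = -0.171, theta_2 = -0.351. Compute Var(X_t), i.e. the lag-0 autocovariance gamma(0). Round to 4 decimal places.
\gamma(0) = 3.4573

For an MA(q) process X_t = eps_t + sum_i theta_i eps_{t-i} with
Var(eps_t) = sigma^2, the variance is
  gamma(0) = sigma^2 * (1 + sum_i theta_i^2).
  sum_i theta_i^2 = (-0.171)^2 + (-0.351)^2 = 0.029241 + 0.123201 = 0.152442.
  gamma(0) = 3 * (1 + 0.152442) = 3 * 1.152442 = 3.457326, which rounds to 3.4573.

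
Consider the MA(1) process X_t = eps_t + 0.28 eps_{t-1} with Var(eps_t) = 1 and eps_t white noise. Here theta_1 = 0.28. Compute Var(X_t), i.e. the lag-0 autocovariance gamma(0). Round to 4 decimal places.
\gamma(0) = 1.0784

For an MA(q) process X_t = eps_t + sum_i theta_i eps_{t-i} with
Var(eps_t) = sigma^2, the variance is
  gamma(0) = sigma^2 * (1 + sum_i theta_i^2).
  sum_i theta_i^2 = (0.28)^2 = 0.0784.
  gamma(0) = 1 * (1 + 0.0784) = 1 * 1.0784 = 1.0784.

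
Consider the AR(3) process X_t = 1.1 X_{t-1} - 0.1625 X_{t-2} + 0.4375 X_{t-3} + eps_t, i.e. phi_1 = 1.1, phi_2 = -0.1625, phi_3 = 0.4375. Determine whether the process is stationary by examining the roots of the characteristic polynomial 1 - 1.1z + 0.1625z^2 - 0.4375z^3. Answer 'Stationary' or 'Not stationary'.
\text{Not stationary}

The AR(p) characteristic polynomial is P(z) = 1 - 1.1z + 0.1625z^2 - 0.4375z^3.
Stationarity requires all roots to lie outside the unit circle, i.e. |z| > 1 for every root.
Degree 3: look for a simple real root z0 first, then factor out (1 - z/z0) and solve the remaining quadratic.
Testing z0 = 0.8: P(0.8) = 1 + (-1.1)(0.8) + (0.1625)(0.8)^2 + (-0.4375)(0.8)^3
  = 1 + (-0.88) + (0.104) + (-0.224) = 0.  So z_0 = 0.8 is a root, |z_0| = 0.8.
Divide out the factor (1 - 1.25 z) = (1 - z/z0) (since 1/z0 = 1.25):
  P(z) = (1 - 1.25 z)(1 + (0.15) z + (0.35) z^2)
  [check: z-coef 0.15 - (1.25) = -1.1; z^2-coef 0.35 - (1.25)(0.15) = 0.1625; z^3-coef -(1.25)(0.35) = -0.4375.]
Remaining roots from the quadratic factor 1 + (0.15) z + (0.35) z^2:
  Set 1 + (0.15) z + (0.35) z^2 = 0, i.e. a z^2 + b z + c = 0 with a = 0.35, b = 0.15, c = 1.
  Discriminant D = b^2 - 4ac = (0.15)^2 - 4*(0.35)*1 = 0.0225 - (1.4) = -1.3775.
  D < 0, so the roots are the complex-conjugate pair z = (-b +/- i sqrt(-D)) / (2a) = -0.2143 +/- 1.6767i.
  For a conjugate pair |z|^2 = z * conj(z) = (product of roots) = c/a = 1/(0.35) = 2.857143, so |z| = sqrt(2.857143) = 1.6903 for both roots.
Moduli of all roots: 0.8000, 1.6903, 1.6903.
All moduli strictly greater than 1? No.
Verdict: Not stationary.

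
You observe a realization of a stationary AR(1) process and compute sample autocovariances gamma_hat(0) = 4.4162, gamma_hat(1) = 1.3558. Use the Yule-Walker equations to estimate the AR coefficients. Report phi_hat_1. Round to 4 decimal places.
\hat\phi_{1} = 0.3070

The Yule-Walker equations for an AR(p) process read, in matrix form,
  Gamma_p phi = r_p,   with   (Gamma_p)_{ij} = gamma(|i - j|),
                       (r_p)_i = gamma(i),   i,j = 1..p.
Substitute the sample gammas (Toeplitz matrix and right-hand side of size 1):
  Gamma_p = [[4.4162]]
  r_p     = [1.3558]
With p = 1 this is the single equation gamma(0) phi_1 = gamma(1):
  phi_hat_1 = gamma(1) / gamma(0) = 1.3558 / 4.4162 = 0.3070.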